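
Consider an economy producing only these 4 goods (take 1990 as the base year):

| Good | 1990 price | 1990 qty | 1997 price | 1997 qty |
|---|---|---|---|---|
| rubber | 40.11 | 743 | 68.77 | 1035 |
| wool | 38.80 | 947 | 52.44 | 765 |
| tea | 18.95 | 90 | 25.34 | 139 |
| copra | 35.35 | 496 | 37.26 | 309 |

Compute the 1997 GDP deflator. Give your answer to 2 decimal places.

Nominal GDP 1997 = 68.77·1035 + 52.44·765 + 25.34·139 + 37.26·309 = 126329.15.
Real GDP 1997 (at 1990 prices) = 40.11·1035 + 38.80·765 + 18.95·139 + 35.35·309 = 84753.05.
Deflator = Nominal/Real × 100 = 126329.15/84753.05 × 100 = 149.056.

149.06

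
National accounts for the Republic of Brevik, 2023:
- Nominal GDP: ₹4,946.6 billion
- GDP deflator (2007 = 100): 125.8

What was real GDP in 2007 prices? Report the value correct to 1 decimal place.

Real GDP = Nominal / (GDP deflator/100) = 4946.6 / 1.258 = 3932.11.

₹3,932.1 billion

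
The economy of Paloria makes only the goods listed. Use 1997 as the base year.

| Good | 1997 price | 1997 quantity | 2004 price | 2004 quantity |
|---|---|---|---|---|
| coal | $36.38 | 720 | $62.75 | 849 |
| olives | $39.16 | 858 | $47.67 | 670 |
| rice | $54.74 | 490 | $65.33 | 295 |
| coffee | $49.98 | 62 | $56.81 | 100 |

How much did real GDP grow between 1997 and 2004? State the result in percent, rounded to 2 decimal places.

-12.76%

Real GDP 1997 = Nominal GDP 1997 = 36.38·720 + 39.16·858 + 54.74·490 + 49.98·62 = 89714.24.
Real GDP 2004 (at 1997 prices) = 36.38·849 + 39.16·670 + 54.74·295 + 49.98·100 = 78270.12.
Real growth = 78270.12/89714.24 − 1 = -0.1276.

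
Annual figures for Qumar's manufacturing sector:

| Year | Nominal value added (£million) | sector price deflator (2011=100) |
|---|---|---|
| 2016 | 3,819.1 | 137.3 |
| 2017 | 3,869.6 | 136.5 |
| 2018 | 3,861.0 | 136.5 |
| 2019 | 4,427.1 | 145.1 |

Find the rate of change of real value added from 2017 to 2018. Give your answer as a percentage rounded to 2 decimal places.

Real value added 2017 = 3869.6/1.365 = 2834.87.
Real value added 2018 = 3861.0/1.365 = 2828.57.
Change = 2828.57/2834.87 − 1 = -0.0022.

-0.22%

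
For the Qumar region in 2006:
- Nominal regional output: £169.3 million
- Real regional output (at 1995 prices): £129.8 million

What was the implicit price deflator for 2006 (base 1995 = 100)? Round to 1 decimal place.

implicit price deflator = (Nominal / Real) × 100 = 169.3 / 129.8 × 100 = 130.43.

130.4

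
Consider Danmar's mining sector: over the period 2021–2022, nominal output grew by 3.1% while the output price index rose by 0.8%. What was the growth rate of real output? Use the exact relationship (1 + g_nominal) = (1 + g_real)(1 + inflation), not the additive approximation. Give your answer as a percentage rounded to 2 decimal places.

(1 + g_nom) = (1 + g_real)(1 + π), so g_real = 1.0310 / 1.0080 − 1 = 0.02282.

2.28%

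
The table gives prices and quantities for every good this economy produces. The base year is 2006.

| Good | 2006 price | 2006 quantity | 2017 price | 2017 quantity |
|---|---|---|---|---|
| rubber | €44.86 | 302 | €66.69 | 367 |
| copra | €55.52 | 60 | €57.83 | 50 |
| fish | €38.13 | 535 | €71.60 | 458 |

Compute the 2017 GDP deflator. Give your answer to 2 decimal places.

163.91

Nominal GDP 2017 = 66.69·367 + 57.83·50 + 71.60·458 = 60159.53.
Real GDP 2017 (at 2006 prices) = 44.86·367 + 55.52·50 + 38.13·458 = 36703.16.
Deflator = Nominal/Real × 100 = 60159.53/36703.16 × 100 = 163.908.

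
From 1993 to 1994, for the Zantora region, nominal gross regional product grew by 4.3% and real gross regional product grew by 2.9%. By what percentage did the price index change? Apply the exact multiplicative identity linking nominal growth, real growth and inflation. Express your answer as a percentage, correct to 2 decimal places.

1.36%

(1 + g_nom) = (1 + g_real)(1 + π), so π = 1.0430 / 1.0290 − 1 = 0.01361.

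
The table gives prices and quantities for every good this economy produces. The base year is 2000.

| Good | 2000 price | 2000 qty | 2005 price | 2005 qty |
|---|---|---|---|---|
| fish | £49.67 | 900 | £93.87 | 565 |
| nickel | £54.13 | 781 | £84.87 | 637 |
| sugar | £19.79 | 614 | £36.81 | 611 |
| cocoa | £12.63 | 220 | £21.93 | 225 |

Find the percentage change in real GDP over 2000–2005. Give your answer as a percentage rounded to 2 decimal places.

Real GDP 2000 = Nominal GDP 2000 = 49.67·900 + 54.13·781 + 19.79·614 + 12.63·220 = 101908.19.
Real GDP 2005 (at 2000 prices) = 49.67·565 + 54.13·637 + 19.79·611 + 12.63·225 = 77477.80.
Real growth = 77477.80/101908.19 − 1 = -0.2397.

-23.97%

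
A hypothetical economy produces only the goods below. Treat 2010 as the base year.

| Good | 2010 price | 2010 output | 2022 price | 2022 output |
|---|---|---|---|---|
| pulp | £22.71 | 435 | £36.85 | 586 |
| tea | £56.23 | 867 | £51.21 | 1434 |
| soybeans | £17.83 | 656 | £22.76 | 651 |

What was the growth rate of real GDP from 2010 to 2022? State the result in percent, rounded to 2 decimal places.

50.08%

Real GDP 2010 = Nominal GDP 2010 = 22.71·435 + 56.23·867 + 17.83·656 = 70326.74.
Real GDP 2022 (at 2010 prices) = 22.71·586 + 56.23·1434 + 17.83·651 = 105549.21.
Real growth = 105549.21/70326.74 − 1 = 0.5008.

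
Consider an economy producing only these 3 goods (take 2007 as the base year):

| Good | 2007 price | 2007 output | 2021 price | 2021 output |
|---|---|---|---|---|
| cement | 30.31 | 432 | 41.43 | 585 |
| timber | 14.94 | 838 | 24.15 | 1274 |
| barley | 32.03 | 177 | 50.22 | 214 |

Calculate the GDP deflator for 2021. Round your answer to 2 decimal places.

150.74

Nominal GDP 2021 = 41.43·585 + 24.15·1274 + 50.22·214 = 65750.73.
Real GDP 2021 (at 2007 prices) = 30.31·585 + 14.94·1274 + 32.03·214 = 43619.33.
Deflator = Nominal/Real × 100 = 65750.73/43619.33 × 100 = 150.738.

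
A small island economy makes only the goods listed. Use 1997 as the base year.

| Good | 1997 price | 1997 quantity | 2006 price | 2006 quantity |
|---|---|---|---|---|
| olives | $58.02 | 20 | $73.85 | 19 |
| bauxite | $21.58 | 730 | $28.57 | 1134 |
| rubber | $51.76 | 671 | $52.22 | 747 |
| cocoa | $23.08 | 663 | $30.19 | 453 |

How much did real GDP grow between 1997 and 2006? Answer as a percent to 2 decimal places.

Real GDP 1997 = Nominal GDP 1997 = 58.02·20 + 21.58·730 + 51.76·671 + 23.08·663 = 66946.80.
Real GDP 2006 (at 1997 prices) = 58.02·19 + 21.58·1134 + 51.76·747 + 23.08·453 = 74694.06.
Real growth = 74694.06/66946.80 − 1 = 0.1157.

11.57%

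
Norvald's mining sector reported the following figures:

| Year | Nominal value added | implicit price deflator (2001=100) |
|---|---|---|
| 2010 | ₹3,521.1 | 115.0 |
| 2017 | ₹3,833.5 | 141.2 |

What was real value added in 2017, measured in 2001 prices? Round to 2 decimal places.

₹2,714.94

Real value added = Nominal / (implicit price deflator/100) = 3833.5 / 1.412 = 2714.94.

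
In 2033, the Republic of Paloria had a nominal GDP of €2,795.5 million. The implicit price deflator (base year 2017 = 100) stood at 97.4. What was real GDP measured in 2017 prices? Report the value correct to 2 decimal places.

Real GDP = Nominal / (implicit price deflator/100) = 2795.5 / 0.974 = 2870.12.

€2,870.12 million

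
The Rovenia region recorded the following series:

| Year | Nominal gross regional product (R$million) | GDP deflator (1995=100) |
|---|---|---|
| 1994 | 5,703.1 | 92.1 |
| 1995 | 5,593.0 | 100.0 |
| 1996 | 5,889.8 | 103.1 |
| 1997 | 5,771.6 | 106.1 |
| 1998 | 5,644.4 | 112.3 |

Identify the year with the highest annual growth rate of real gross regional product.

1996

1995: real = 5593.0/1.000 = 5593.00; growth vs 1994 (6192.29) = -9.68%.
1996: real = 5889.8/1.031 = 5712.71; growth vs 1995 (5593.00) = 2.14%.
1997: real = 5771.6/1.061 = 5439.77; growth vs 1996 (5712.71) = -4.78%.
1998: real = 5644.4/1.123 = 5026.18; growth vs 1997 (5439.77) = -7.60%.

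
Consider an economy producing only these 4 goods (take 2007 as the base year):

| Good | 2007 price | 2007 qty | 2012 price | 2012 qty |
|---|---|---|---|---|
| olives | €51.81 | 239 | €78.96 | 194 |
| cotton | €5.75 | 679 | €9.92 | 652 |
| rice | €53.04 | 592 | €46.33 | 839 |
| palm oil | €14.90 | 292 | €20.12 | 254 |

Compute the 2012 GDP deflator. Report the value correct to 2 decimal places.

Nominal GDP 2012 = 78.96·194 + 9.92·652 + 46.33·839 + 20.12·254 = 65767.43.
Real GDP 2012 (at 2007 prices) = 51.81·194 + 5.75·652 + 53.04·839 + 14.90·254 = 62085.30.
Deflator = Nominal/Real × 100 = 65767.43/62085.30 × 100 = 105.931.

105.93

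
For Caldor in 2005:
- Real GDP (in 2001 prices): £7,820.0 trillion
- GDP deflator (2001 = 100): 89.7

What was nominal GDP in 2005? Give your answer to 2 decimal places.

Nominal GDP = Real × (GDP deflator/100) = 7820.0 × 0.897 = 7014.54.

£7,014.54 trillion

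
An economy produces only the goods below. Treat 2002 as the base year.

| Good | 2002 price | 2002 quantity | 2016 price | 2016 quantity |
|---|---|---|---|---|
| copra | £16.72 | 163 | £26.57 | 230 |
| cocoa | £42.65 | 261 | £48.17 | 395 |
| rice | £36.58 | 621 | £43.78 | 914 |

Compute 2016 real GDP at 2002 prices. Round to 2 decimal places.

£54126.47

Real GDP 2016 = Σ (p_2002 × q_2016) = 16.72·230 + 42.65·395 + 36.58·914 = 54126.47.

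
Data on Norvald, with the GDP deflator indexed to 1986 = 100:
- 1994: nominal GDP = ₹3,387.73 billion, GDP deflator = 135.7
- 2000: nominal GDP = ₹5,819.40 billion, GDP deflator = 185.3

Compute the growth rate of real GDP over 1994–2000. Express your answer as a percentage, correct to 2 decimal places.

Deflate each year: 1994 → 3387.73/1.357 = 2496.48; 2000 → 5819.40/1.853 = 3140.53.
So real GDP changed by 3140.53/2496.48 − 1 = 0.2580, i.e. 25.80%.

25.80%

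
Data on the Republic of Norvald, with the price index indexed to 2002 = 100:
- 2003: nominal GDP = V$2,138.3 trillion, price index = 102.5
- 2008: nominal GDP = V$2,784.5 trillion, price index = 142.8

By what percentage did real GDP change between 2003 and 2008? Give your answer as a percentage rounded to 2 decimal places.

-6.53%

Deflate each year: 2003 → 2138.3/1.025 = 2086.15; 2008 → 2784.5/1.428 = 1949.93.
So real GDP changed by 1949.93/2086.15 − 1 = -0.0653, i.e. -6.53%.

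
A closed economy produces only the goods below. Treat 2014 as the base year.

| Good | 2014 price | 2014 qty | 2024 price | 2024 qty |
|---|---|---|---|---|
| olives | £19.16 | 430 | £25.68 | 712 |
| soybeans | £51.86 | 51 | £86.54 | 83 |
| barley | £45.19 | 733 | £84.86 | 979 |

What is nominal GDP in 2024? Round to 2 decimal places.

Nominal GDP 2024 = Σ (p_2024 × q_2024) = 25.68·712 + 86.54·83 + 84.86·979 = 108544.92.

£108544.92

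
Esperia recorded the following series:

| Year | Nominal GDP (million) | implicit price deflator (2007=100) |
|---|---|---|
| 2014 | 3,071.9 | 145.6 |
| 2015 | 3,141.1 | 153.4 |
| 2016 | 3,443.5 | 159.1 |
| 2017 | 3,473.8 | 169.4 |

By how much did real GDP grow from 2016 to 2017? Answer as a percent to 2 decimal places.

-5.25%

Real GDP 2016 = 3443.5/1.591 = 2164.36.
Real GDP 2017 = 3473.8/1.694 = 2050.65.
Change = 2050.65/2164.36 − 1 = -0.0525.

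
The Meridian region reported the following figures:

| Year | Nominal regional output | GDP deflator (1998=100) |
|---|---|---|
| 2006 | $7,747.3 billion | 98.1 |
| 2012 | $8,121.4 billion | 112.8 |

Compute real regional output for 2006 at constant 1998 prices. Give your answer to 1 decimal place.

Real regional output = Nominal / (GDP deflator/100) = 7747.3 / 0.981 = 7897.35.

$7,897.3 billion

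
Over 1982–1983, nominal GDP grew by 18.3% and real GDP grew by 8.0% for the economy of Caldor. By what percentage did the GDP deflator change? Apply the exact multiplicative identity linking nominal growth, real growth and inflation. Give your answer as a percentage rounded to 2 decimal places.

(1 + g_nom) = (1 + g_real)(1 + π), so π = 1.1830 / 1.0800 − 1 = 0.09537.

9.54%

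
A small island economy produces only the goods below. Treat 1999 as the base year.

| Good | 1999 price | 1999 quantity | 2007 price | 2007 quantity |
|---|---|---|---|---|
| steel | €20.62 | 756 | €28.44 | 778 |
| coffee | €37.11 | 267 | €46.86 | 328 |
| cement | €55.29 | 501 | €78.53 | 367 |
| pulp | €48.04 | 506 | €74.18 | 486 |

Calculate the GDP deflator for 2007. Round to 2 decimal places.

142.47

Nominal GDP 2007 = 28.44·778 + 46.86·328 + 78.53·367 + 74.18·486 = 102368.39.
Real GDP 2007 (at 1999 prices) = 20.62·778 + 37.11·328 + 55.29·367 + 48.04·486 = 71853.31.
Deflator = Nominal/Real × 100 = 102368.39/71853.31 × 100 = 142.469.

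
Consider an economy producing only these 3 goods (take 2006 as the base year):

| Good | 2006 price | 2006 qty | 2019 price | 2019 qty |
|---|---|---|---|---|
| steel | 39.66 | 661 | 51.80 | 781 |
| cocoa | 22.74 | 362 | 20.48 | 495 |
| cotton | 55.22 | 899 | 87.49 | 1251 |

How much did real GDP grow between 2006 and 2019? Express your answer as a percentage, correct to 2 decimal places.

32.37%

Real GDP 2006 = Nominal GDP 2006 = 39.66·661 + 22.74·362 + 55.22·899 = 84089.92.
Real GDP 2019 (at 2006 prices) = 39.66·781 + 22.74·495 + 55.22·1251 = 111310.98.
Real growth = 111310.98/84089.92 − 1 = 0.3237.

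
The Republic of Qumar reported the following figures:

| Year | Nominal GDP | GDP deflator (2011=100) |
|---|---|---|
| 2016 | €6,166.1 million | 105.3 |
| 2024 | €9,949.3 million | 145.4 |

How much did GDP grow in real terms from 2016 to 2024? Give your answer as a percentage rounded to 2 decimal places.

16.85%

Deflate each year: 2016 → 6166.1/1.053 = 5855.75; 2024 → 9949.3/1.454 = 6842.71.
So real GDP changed by 6842.71/5855.75 − 1 = 0.1685, i.e. 16.85%.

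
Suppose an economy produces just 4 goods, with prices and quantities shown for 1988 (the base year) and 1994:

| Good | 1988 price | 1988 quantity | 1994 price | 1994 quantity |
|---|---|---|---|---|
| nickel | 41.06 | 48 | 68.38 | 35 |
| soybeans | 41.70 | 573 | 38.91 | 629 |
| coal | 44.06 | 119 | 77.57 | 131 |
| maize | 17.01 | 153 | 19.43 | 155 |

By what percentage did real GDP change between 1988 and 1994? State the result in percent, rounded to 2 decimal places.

Real GDP 1988 = Nominal GDP 1988 = 41.06·48 + 41.70·573 + 44.06·119 + 17.01·153 = 33710.65.
Real GDP 1994 (at 1988 prices) = 41.06·35 + 41.70·629 + 44.06·131 + 17.01·155 = 36074.81.
Real growth = 36074.81/33710.65 − 1 = 0.0701.

7.01%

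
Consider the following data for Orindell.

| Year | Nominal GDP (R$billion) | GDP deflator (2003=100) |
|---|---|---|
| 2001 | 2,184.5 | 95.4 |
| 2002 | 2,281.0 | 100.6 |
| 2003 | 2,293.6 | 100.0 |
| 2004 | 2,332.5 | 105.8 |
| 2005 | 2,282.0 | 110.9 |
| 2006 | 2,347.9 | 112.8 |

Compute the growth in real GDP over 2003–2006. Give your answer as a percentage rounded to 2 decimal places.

-9.25%

Real GDP 2003 = 2293.6/1.000 = 2293.60.
Real GDP 2006 = 2347.9/1.128 = 2081.47.
Change = 2081.47/2293.60 − 1 = -0.0925.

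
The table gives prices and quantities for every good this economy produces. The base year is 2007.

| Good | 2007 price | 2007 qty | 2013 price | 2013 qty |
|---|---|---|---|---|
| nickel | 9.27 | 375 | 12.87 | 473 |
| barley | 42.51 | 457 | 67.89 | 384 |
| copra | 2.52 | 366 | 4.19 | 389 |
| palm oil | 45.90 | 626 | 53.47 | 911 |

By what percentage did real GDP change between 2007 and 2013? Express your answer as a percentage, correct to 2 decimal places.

Real GDP 2007 = Nominal GDP 2007 = 9.27·375 + 42.51·457 + 2.52·366 + 45.90·626 = 52559.04.
Real GDP 2013 (at 2007 prices) = 9.27·473 + 42.51·384 + 2.52·389 + 45.90·911 = 63503.73.
Real growth = 63503.73/52559.04 − 1 = 0.2082.

20.82%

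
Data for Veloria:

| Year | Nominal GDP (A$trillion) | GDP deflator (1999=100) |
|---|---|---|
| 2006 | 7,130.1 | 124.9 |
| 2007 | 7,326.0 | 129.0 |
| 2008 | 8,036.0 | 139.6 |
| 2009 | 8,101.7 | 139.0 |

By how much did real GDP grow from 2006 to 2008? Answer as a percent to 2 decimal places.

0.84%

Real GDP 2006 = 7130.1/1.249 = 5708.65.
Real GDP 2008 = 8036.0/1.396 = 5756.45.
Change = 5756.45/5708.65 − 1 = 0.0084.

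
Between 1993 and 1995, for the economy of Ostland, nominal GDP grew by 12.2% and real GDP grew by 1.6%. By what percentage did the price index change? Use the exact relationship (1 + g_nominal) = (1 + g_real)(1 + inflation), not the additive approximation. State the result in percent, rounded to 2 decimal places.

(1 + g_nom) = (1 + g_real)(1 + π), so π = 1.1220 / 1.0160 − 1 = 0.10433.

10.43%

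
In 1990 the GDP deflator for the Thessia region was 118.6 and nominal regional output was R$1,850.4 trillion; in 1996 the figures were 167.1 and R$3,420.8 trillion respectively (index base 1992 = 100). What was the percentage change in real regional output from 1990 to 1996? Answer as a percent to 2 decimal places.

31.21%

Real regional output 1990 = 1850.4 / 1.186 = 1560.20.
Real regional output 1996 = 3420.8 / 1.671 = 2047.16.
Real growth = 2047.16 / 1560.20 − 1 = 0.3121.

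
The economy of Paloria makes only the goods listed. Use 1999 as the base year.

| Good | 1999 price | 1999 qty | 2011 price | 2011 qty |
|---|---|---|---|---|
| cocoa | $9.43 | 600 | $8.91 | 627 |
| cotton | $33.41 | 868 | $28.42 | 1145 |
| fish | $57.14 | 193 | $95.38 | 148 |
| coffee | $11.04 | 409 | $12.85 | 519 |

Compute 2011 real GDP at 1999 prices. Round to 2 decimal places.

$58353.54

Real GDP 2011 = Σ (p_1999 × q_2011) = 9.43·627 + 33.41·1145 + 57.14·148 + 11.04·519 = 58353.54.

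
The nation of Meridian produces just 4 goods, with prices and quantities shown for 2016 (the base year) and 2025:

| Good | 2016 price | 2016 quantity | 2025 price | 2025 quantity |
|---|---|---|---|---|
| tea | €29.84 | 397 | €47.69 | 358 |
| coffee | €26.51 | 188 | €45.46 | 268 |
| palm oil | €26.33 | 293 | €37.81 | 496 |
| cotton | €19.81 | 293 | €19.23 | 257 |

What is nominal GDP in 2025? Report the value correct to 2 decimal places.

€52952.17

Nominal GDP 2025 = Σ (p_2025 × q_2025) = 47.69·358 + 45.46·268 + 37.81·496 + 19.23·257 = 52952.17.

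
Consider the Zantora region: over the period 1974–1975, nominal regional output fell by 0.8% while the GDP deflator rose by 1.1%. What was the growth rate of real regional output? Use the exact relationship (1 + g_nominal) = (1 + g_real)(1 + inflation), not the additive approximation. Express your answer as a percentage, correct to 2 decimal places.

-1.88%

(1 + g_nom) = (1 + g_real)(1 + π), so g_real = 0.9920 / 1.0110 − 1 = -0.01879.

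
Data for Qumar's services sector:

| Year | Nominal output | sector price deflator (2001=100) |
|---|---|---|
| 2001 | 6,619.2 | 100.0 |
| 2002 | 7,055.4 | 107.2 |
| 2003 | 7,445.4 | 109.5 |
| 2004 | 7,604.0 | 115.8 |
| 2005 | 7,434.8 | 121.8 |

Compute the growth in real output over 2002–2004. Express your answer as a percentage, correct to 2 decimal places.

-0.23%

Real output 2002 = 7055.4/1.072 = 6581.53.
Real output 2004 = 7604.0/1.158 = 6566.49.
Change = 6566.49/6581.53 − 1 = -0.0023.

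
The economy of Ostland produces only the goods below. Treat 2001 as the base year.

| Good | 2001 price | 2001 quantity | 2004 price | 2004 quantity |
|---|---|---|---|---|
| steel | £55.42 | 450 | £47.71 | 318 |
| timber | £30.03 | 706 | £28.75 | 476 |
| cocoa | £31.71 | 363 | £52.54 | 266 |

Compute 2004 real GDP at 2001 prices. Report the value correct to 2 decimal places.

Real GDP 2004 = Σ (p_2001 × q_2004) = 55.42·318 + 30.03·476 + 31.71·266 = 40352.70.

£40352.70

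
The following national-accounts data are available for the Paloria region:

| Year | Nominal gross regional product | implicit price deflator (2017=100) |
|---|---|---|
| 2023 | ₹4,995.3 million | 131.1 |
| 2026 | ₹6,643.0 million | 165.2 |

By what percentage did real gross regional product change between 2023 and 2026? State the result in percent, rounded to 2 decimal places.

Deflate each year: 2023 → 4995.3/1.311 = 3810.30; 2026 → 6643.0/1.652 = 4021.19.
So real gross regional product changed by 4021.19/3810.30 − 1 = 0.0553, i.e. 5.53%.

5.53%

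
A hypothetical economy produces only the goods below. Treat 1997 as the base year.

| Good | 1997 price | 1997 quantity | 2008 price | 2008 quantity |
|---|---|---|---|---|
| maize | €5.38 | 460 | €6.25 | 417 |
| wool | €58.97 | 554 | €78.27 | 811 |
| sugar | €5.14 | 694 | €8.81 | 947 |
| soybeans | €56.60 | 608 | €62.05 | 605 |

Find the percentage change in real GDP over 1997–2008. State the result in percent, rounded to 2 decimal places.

21.96%

Real GDP 1997 = Nominal GDP 1997 = 5.38·460 + 58.97·554 + 5.14·694 + 56.60·608 = 73124.14.
Real GDP 2008 (at 1997 prices) = 5.38·417 + 58.97·811 + 5.14·947 + 56.60·605 = 89178.71.
Real growth = 89178.71/73124.14 − 1 = 0.2196.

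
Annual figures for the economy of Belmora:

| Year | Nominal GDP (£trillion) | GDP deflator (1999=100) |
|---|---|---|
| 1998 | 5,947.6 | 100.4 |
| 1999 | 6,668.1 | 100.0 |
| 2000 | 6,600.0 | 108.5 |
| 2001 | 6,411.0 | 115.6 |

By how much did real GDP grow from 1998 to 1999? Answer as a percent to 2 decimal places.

12.56%

Real GDP 1998 = 5947.6/1.004 = 5923.90.
Real GDP 1999 = 6668.1/1.000 = 6668.10.
Change = 6668.10/5923.90 − 1 = 0.1256.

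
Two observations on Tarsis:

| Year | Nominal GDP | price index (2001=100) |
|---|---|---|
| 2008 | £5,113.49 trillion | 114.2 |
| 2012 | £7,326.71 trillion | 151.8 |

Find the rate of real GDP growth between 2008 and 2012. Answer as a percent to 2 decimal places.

Deflate each year: 2008 → 5113.49/1.142 = 4477.66; 2012 → 7326.71/1.518 = 4826.55.
So real GDP changed by 4826.55/4477.66 − 1 = 0.0779, i.e. 7.79%.

7.79%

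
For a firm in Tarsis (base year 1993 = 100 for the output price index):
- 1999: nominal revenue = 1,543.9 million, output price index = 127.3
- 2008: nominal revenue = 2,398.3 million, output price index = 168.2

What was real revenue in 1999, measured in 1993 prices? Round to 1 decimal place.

1,212.8 million

Real revenue = Nominal / (output price index/100) = 1543.9 / 1.273 = 1212.80.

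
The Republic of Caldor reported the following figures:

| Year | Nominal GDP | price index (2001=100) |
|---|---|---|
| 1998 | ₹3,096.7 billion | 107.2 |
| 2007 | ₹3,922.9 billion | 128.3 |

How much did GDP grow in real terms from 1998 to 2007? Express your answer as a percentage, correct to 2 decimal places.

5.85%

Deflate each year: 1998 → 3096.7/1.072 = 2888.71; 2007 → 3922.9/1.283 = 3057.60.
So real GDP changed by 3057.60/2888.71 − 1 = 0.0585, i.e. 5.85%.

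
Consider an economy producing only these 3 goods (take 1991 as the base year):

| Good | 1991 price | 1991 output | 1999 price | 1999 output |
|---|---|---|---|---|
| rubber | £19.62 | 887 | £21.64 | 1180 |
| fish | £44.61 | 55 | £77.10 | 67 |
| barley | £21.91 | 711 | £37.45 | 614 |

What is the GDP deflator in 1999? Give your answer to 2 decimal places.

Nominal GDP 1999 = 21.64·1180 + 77.10·67 + 37.45·614 = 53695.20.
Real GDP 1999 (at 1991 prices) = 19.62·1180 + 44.61·67 + 21.91·614 = 39593.21.
Deflator = Nominal/Real × 100 = 53695.20/39593.21 × 100 = 135.617.

135.62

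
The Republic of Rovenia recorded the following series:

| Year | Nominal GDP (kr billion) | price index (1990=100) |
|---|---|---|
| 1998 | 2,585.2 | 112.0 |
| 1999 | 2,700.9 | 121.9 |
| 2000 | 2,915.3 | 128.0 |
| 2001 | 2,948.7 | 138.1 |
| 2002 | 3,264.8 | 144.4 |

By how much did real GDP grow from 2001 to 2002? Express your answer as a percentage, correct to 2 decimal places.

5.89%

Real GDP 2001 = 2948.7/1.381 = 2135.19.
Real GDP 2002 = 3264.8/1.444 = 2260.94.
Change = 2260.94/2135.19 − 1 = 0.0589.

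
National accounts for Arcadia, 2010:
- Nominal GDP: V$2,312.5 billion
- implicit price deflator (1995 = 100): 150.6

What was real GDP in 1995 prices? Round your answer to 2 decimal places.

V$1,535.52 billion

Real GDP = Nominal / (implicit price deflator/100) = 2312.5 / 1.506 = 1535.52.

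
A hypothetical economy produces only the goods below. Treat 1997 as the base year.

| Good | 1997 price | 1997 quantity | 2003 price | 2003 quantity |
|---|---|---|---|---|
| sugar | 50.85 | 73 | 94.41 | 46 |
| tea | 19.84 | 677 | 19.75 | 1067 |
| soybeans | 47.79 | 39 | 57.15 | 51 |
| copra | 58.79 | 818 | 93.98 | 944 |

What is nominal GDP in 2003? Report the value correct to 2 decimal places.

Nominal GDP 2003 = Σ (p_2003 × q_2003) = 94.41·46 + 19.75·1067 + 57.15·51 + 93.98·944 = 117047.88.

117047.88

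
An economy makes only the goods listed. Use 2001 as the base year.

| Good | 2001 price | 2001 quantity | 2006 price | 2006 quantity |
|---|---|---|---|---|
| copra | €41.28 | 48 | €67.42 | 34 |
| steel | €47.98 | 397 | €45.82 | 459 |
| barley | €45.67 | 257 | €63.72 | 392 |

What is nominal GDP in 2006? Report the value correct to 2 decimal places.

Nominal GDP 2006 = Σ (p_2006 × q_2006) = 67.42·34 + 45.82·459 + 63.72·392 = 48301.90.

€48301.90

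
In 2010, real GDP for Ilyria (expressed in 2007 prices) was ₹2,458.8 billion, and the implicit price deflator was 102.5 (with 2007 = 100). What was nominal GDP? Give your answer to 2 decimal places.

₹2,520.27 billion

Nominal GDP = Real × (implicit price deflator/100) = 2458.8 × 1.025 = 2520.27.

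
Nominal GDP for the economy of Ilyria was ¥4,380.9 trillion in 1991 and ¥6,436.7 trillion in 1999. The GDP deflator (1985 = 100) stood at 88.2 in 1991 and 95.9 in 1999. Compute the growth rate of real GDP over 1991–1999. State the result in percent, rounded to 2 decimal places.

Deflate each year: 1991 → 4380.9/0.882 = 4967.01; 1999 → 6436.7/0.959 = 6711.89.
So real GDP changed by 6711.89/4967.01 − 1 = 0.3513, i.e. 35.13%.

35.13%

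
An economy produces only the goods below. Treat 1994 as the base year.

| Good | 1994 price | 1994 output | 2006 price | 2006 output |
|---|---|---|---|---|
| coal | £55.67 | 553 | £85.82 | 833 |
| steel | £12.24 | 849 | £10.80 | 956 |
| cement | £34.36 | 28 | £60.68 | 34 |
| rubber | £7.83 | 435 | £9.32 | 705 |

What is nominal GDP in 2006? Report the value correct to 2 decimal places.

£90446.58

Nominal GDP 2006 = Σ (p_2006 × q_2006) = 85.82·833 + 10.80·956 + 60.68·34 + 9.32·705 = 90446.58.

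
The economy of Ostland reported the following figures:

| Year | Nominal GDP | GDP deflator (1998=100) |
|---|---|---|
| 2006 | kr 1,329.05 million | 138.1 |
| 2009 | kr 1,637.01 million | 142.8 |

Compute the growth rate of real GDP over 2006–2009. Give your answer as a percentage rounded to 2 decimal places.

Deflate each year: 2006 → 1329.05/1.381 = 962.38; 2009 → 1637.01/1.428 = 1146.37.
So real GDP changed by 1146.37/962.38 − 1 = 0.1912, i.e. 19.12%.

19.12%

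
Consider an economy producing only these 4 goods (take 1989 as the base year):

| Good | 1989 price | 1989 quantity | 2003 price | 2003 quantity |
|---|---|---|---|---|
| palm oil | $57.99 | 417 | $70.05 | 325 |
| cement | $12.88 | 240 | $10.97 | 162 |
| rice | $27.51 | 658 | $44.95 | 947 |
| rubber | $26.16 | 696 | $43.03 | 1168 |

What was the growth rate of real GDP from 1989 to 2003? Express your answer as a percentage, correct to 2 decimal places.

Real GDP 1989 = Nominal GDP 1989 = 57.99·417 + 12.88·240 + 27.51·658 + 26.16·696 = 63581.97.
Real GDP 2003 (at 1989 prices) = 57.99·325 + 12.88·162 + 27.51·947 + 26.16·1168 = 77540.16.
Real growth = 77540.16/63581.97 − 1 = 0.2195.

21.95%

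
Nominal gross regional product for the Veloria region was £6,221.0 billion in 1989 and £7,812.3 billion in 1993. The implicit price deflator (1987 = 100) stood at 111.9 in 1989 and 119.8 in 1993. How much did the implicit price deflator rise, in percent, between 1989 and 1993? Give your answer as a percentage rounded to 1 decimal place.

Price-level change = 119.8 / 111.9 − 1 = 0.0706.

7.1%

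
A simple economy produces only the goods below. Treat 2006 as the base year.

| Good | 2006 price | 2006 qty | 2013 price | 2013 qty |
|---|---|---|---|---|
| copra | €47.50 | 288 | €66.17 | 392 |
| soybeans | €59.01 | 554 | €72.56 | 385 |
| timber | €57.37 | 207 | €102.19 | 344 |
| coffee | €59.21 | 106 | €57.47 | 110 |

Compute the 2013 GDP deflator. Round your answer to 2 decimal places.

141.08

Nominal GDP 2013 = 66.17·392 + 72.56·385 + 102.19·344 + 57.47·110 = 95349.30.
Real GDP 2013 (at 2006 prices) = 47.50·392 + 59.01·385 + 57.37·344 + 59.21·110 = 67587.23.
Deflator = Nominal/Real × 100 = 95349.30/67587.23 × 100 = 141.076.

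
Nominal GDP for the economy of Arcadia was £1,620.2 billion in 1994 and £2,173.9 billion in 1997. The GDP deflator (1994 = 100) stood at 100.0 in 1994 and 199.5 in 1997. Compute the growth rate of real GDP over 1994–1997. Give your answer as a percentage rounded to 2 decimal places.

Real GDP 1994 = 1620.2 / 1.000 = 1620.20.
Real GDP 1997 = 2173.9 / 1.995 = 1089.67.
Real growth = 1089.67 / 1620.20 − 1 = -0.3274.

-32.74%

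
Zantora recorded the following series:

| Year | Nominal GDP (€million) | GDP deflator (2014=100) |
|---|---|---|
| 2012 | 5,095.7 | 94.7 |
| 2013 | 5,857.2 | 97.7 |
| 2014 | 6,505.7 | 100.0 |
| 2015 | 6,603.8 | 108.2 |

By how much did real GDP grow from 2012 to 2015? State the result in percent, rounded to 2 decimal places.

13.43%

Real GDP 2012 = 5095.7/0.947 = 5380.89.
Real GDP 2015 = 6603.8/1.082 = 6103.33.
Change = 6103.33/5380.89 − 1 = 0.1343.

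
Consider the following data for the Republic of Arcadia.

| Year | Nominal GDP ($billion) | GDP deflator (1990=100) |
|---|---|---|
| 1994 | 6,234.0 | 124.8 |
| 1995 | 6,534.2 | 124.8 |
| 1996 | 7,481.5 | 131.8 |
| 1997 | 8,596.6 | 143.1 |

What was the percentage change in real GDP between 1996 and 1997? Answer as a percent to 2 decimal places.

Real GDP 1996 = 7481.5/1.318 = 5676.40.
Real GDP 1997 = 8596.6/1.431 = 6007.41.
Change = 6007.41/5676.40 − 1 = 0.0583.

5.83%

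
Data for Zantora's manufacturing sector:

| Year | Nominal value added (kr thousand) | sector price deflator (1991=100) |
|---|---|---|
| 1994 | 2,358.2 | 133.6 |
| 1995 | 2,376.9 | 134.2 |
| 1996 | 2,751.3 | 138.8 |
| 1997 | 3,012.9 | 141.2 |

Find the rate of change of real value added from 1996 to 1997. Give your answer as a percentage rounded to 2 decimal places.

Real value added 1996 = 2751.3/1.388 = 1982.20.
Real value added 1997 = 3012.9/1.412 = 2133.78.
Change = 2133.78/1982.20 − 1 = 0.0765.

7.65%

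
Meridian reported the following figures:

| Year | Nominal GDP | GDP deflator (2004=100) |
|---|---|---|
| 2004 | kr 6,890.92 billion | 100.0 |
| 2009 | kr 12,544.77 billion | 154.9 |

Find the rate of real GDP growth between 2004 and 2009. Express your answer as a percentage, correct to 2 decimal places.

17.53%

Real GDP 2004 = 6890.92 / 1.000 = 6890.92.
Real GDP 2009 = 12544.77 / 1.549 = 8098.62.
Real growth = 8098.62 / 6890.92 − 1 = 0.1753.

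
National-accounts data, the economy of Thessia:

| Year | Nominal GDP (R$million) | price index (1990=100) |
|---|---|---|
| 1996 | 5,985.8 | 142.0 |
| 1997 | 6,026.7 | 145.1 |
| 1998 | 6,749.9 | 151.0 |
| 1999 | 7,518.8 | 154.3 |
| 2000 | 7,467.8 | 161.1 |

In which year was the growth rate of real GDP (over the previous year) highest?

1997: real = 6026.7/1.451 = 4153.48; growth vs 1996 (4215.35) = -1.47%.
1998: real = 6749.9/1.510 = 4470.13; growth vs 1997 (4153.48) = 7.62%.
1999: real = 7518.8/1.543 = 4872.85; growth vs 1998 (4470.13) = 9.01%.
2000: real = 7467.8/1.611 = 4635.51; growth vs 1999 (4872.85) = -4.87%.

1999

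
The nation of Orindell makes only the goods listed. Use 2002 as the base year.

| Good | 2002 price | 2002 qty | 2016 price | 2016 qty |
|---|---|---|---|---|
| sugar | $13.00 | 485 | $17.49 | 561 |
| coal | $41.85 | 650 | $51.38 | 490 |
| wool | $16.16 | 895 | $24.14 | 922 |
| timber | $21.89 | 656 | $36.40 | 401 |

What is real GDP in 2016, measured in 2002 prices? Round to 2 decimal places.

$51476.91

Real GDP 2016 = Σ (p_2002 × q_2016) = 13.00·561 + 41.85·490 + 16.16·922 + 21.89·401 = 51476.91.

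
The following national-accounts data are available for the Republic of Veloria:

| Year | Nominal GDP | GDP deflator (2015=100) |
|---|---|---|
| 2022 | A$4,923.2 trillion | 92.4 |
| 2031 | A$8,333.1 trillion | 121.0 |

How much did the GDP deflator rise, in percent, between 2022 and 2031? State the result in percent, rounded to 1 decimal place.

Price-level change = 121.0 / 92.4 − 1 = 0.3095.

31.0%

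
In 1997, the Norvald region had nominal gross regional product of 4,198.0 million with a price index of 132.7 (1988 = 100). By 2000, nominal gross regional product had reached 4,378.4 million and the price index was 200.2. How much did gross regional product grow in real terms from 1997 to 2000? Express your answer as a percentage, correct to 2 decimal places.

Real gross regional product 1997 = 4198.0 / 1.327 = 3163.53.
Real gross regional product 2000 = 4378.4 / 2.002 = 2187.01.
Real growth = 2187.01 / 3163.53 − 1 = -0.3087.

-30.87%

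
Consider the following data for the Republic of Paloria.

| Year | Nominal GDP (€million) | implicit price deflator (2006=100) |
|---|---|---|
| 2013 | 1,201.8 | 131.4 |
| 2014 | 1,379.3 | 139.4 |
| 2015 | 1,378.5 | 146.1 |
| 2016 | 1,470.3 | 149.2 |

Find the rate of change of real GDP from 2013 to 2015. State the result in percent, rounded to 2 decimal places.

3.16%

Real GDP 2013 = 1201.8/1.314 = 914.61.
Real GDP 2015 = 1378.5/1.461 = 943.53.
Change = 943.53/914.61 − 1 = 0.0316.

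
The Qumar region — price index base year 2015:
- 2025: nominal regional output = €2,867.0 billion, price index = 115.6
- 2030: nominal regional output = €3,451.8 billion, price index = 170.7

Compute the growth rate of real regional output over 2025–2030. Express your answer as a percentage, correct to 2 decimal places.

-18.47%

Real regional output 2025 = 2867.0 / 1.156 = 2480.10.
Real regional output 2030 = 3451.8 / 1.707 = 2022.14.
Real growth = 2022.14 / 2480.10 − 1 = -0.1847.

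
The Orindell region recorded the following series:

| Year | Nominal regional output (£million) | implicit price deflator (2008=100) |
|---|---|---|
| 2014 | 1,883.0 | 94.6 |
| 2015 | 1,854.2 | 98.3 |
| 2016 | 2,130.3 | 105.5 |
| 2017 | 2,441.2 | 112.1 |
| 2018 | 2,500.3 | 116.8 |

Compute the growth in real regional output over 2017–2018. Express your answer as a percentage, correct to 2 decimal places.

Real regional output 2017 = 2441.2/1.121 = 2177.70.
Real regional output 2018 = 2500.3/1.168 = 2140.67.
Change = 2140.67/2177.70 − 1 = -0.0170.

-1.70%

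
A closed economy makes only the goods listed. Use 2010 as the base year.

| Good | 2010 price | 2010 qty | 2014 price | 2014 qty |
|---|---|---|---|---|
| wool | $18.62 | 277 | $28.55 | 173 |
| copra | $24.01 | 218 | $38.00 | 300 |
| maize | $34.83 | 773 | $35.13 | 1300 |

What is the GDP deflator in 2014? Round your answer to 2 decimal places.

Nominal GDP 2014 = 28.55·173 + 38.00·300 + 35.13·1300 = 62008.15.
Real GDP 2014 (at 2010 prices) = 18.62·173 + 24.01·300 + 34.83·1300 = 55703.26.
Deflator = Nominal/Real × 100 = 62008.15/55703.26 × 100 = 111.319.

111.32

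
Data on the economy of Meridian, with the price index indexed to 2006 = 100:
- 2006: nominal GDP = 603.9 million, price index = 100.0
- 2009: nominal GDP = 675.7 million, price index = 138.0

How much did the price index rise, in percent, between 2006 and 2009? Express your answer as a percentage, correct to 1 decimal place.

Price-level change = 138.0 / 100.0 − 1 = 0.3800.

38.0%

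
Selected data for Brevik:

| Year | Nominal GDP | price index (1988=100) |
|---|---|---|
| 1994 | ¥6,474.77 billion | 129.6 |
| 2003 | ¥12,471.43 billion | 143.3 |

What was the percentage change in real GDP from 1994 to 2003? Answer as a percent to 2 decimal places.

74.20%

Deflate each year: 1994 → 6474.77/1.296 = 4995.96; 2003 → 12471.43/1.433 = 8703.02.
So real GDP changed by 8703.02/4995.96 − 1 = 0.7420, i.e. 74.20%.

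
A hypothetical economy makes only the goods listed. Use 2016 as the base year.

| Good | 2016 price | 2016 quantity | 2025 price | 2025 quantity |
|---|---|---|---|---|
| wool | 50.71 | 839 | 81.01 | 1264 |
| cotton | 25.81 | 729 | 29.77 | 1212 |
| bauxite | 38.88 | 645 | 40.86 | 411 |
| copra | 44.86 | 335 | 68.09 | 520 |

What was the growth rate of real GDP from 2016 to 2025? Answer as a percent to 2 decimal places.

32.74%

Real GDP 2016 = Nominal GDP 2016 = 50.71·839 + 25.81·729 + 38.88·645 + 44.86·335 = 101466.88.
Real GDP 2025 (at 2016 prices) = 50.71·1264 + 25.81·1212 + 38.88·411 + 44.86·520 = 134686.04.
Real growth = 134686.04/101466.88 − 1 = 0.3274.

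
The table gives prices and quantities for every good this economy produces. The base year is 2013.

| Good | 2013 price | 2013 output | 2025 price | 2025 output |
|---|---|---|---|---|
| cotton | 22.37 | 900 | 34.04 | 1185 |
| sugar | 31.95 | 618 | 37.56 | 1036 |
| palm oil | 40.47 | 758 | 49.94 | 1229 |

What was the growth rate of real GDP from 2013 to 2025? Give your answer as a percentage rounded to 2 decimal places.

Real GDP 2013 = Nominal GDP 2013 = 22.37·900 + 31.95·618 + 40.47·758 = 70554.36.
Real GDP 2025 (at 2013 prices) = 22.37·1185 + 31.95·1036 + 40.47·1229 = 109346.28.
Real growth = 109346.28/70554.36 − 1 = 0.5498.

54.98%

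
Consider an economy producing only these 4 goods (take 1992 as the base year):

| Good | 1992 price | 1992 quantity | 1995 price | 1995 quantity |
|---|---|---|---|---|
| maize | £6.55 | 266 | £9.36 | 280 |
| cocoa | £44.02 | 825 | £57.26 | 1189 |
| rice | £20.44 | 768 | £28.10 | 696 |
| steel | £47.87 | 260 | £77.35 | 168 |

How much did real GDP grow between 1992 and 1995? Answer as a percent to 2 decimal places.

15.47%

Real GDP 1992 = Nominal GDP 1992 = 6.55·266 + 44.02·825 + 20.44·768 + 47.87·260 = 66202.92.
Real GDP 1995 (at 1992 prices) = 6.55·280 + 44.02·1189 + 20.44·696 + 47.87·168 = 76442.18.
Real growth = 76442.18/66202.92 − 1 = 0.1547.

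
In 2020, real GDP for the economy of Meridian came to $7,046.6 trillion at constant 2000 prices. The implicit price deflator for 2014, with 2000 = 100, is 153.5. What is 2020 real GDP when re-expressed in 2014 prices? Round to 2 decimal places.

Real GDP in 2014 prices = Real GDP in 2000 prices × (P_2014/P_2000) = 7046.6 × 1.535 = 10816.53.

$10,816.53 trillion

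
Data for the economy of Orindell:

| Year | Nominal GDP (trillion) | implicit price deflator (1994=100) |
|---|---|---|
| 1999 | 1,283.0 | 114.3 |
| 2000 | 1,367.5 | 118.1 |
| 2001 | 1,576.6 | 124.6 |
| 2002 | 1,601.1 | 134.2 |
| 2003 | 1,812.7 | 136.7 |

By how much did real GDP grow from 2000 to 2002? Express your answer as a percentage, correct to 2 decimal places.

Real GDP 2000 = 1367.5/1.181 = 1157.92.
Real GDP 2002 = 1601.1/1.342 = 1193.07.
Change = 1193.07/1157.92 − 1 = 0.0304.

3.04%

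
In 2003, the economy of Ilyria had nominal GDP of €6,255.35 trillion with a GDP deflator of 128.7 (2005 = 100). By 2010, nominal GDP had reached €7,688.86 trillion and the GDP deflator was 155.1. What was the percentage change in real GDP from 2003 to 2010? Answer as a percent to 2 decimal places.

1.99%

Real GDP 2003 = 6255.35 / 1.287 = 4860.41.
Real GDP 2010 = 7688.86 / 1.551 = 4957.36.
Real growth = 4957.36 / 4860.41 − 1 = 0.0199.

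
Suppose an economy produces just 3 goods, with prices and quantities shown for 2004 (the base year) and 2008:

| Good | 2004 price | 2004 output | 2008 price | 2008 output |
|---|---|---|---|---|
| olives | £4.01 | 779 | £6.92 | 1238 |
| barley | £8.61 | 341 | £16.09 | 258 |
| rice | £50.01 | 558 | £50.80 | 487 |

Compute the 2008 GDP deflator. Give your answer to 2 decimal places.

118.76

Nominal GDP 2008 = 6.92·1238 + 16.09·258 + 50.80·487 = 37457.78.
Real GDP 2008 (at 2004 prices) = 4.01·1238 + 8.61·258 + 50.01·487 = 31540.63.
Deflator = Nominal/Real × 100 = 37457.78/31540.63 × 100 = 118.760.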